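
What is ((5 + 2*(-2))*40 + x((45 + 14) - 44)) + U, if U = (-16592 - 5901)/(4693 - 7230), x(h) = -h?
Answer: 85918/2537 ≈ 33.866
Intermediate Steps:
U = 22493/2537 (U = -22493/(-2537) = -22493*(-1/2537) = 22493/2537 ≈ 8.8660)
((5 + 2*(-2))*40 + x((45 + 14) - 44)) + U = ((5 + 2*(-2))*40 - ((45 + 14) - 44)) + 22493/2537 = ((5 - 4)*40 - (59 - 44)) + 22493/2537 = (1*40 - 1*15) + 22493/2537 = (40 - 15) + 22493/2537 = 25 + 22493/2537 = 85918/2537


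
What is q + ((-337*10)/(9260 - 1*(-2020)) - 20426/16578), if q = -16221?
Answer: -50560177963/3116664 ≈ -16223.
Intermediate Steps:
q + ((-337*10)/(9260 - 1*(-2020)) - 20426/16578) = -16221 + ((-337*10)/(9260 - 1*(-2020)) - 20426/16578) = -16221 + (-3370/(9260 + 2020) - 20426*1/16578) = -16221 + (-3370/11280 - 10213/8289) = -16221 + (-3370*1/11280 - 10213/8289) = -16221 + (-337/1128 - 10213/8289) = -16221 - 4771219/3116664 = -50560177963/3116664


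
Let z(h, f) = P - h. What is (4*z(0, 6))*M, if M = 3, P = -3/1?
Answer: -36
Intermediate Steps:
P = -3 (P = -3*1 = -3)
z(h, f) = -3 - h
(4*z(0, 6))*M = (4*(-3 - 1*0))*3 = (4*(-3 + 0))*3 = (4*(-3))*3 = -12*3 = -36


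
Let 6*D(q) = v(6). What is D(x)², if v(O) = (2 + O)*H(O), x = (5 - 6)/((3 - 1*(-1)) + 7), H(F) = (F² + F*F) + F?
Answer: 10816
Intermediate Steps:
H(F) = F + 2*F² (H(F) = (F² + F²) + F = 2*F² + F = F + 2*F²)
x = -1/11 (x = -1/((3 + 1) + 7) = -1/(4 + 7) = -1/11 ≈ -0.090909)
v(O) = O*(1 + 2*O)*(2 + O) (v(O) = (2 + O)*(O*(1 + 2*O)) = O*(1 + 2*O)*(2 + O))
D(q) = 104 (D(q) = (6*(1 + 2*6)*(2 + 6))/6 = (6*(1 + 12)*8)/6 = (6*13*8)/6 = (⅙)*624 = 104)
D(x)² = 104² = 10816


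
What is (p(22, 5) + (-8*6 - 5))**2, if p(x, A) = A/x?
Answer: 1347921/484 ≈ 2785.0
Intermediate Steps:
(p(22, 5) + (-8*6 - 5))**2 = (5/22 + (-8*6 - 5))**2 = (5*(1/22) + (-48 - 5))**2 = (5/22 - 53)**2 = (-1161/22)**2 = 1347921/484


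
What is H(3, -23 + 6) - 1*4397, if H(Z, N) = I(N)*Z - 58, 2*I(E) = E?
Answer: -8961/2 ≈ -4480.5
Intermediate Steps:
I(E) = E/2
H(Z, N) = -58 + N*Z/2 (H(Z, N) = (N/2)*Z - 58 = N*Z/2 - 58 = -58 + N*Z/2)
H(3, -23 + 6) - 1*4397 = (-58 + (1/2)*(-23 + 6)*3) - 1*4397 = (-58 + (1/2)*(-17)*3) - 4397 = (-58 - 51/2) - 4397 = -167/2 - 4397 = -8961/2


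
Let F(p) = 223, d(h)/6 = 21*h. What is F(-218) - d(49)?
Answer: -5951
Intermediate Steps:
d(h) = 126*h (d(h) = 6*(21*h) = 126*h)
F(-218) - d(49) = 223 - 126*49 = 223 - 1*6174 = 223 - 6174 = -5951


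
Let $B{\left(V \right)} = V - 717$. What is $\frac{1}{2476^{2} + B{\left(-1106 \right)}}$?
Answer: $\frac{1}{6128753} \approx 1.6317 \cdot 10^{-7}$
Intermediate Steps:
$B{\left(V \right)} = -717 + V$ ($B{\left(V \right)} = V - 717 = -717 + V$)
$\frac{1}{2476^{2} + B{\left(-1106 \right)}} = \frac{1}{2476^{2} - 1823} = \frac{1}{6130576 - 1823} = \frac{1}{6128753}$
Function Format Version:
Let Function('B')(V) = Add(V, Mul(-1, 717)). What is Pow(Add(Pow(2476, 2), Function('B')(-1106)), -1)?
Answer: Rational(1, 6128753) ≈ 1.6317e-7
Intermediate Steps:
Function('B')(V) = Add(-717, V) (Function('B')(V) = Add(V, -717) = Add(-717, V))
Pow(Add(Pow(2476, 2), Function('B')(-1106)), -1) = Pow(Add(Pow(2476, 2), Add(-717, -1106)), -1) = Pow(Add(6130576, -1823), -1) = Pow(6128753, -1) = Rational(1, 6128753)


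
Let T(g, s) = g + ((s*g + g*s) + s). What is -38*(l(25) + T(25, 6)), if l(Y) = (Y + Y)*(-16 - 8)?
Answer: 33022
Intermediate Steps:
l(Y) = -48*Y (l(Y) = (2*Y)*(-24) = -48*Y)
T(g, s) = g + s + 2*g*s (T(g, s) = g + ((g*s + g*s) + s) = g + (2*g*s + s) = g + (s + 2*g*s) = g + s + 2*g*s)
-38*(l(25) + T(25, 6)) = -38*(-48*25 + (25 + 6 + 2*25*6)) = -38*(-1200 + (25 + 6 + 300)) = -38*(-1200 + 331) = -38*(-869) = 33022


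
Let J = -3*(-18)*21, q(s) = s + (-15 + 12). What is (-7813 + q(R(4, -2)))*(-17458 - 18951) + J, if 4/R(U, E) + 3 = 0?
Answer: 853867270/3 ≈ 2.8462e+8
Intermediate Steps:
R(U, E) = -4/3 (R(U, E) = 4/(-3 + 0) = 4/(-3) = 4*(-1/3) = -4/3)
q(s) = -3 + s (q(s) = s - 3 = -3 + s)
J = 1134 (J = 54*21 = 1134)
(-7813 + q(R(4, -2)))*(-17458 - 18951) + J = (-7813 + (-3 - 4/3))*(-17458 - 18951) + 1134 = (-7813 - 13/3)*(-36409) + 1134 = -23452/3*(-36409) + 1134 = 853863868/3 + 1134 = 853867270/3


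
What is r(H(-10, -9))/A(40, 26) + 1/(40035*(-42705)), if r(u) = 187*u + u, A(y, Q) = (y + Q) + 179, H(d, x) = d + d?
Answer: -1285690395649/83775039075 ≈ -15.347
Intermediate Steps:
H(d, x) = 2*d
A(y, Q) = 179 + Q + y (A(y, Q) = (Q + y) + 179 = 179 + Q + y)
r(u) = 188*u
r(H(-10, -9))/A(40, 26) + 1/(40035*(-42705)) = (188*(2*(-10)))/(179 + 26 + 40) + 1/(40035*(-42705)) = (188*(-20))/245 + (1/40035)*(-1/42705) = -3760*1/245 - 1/1709694675 = -752/49 - 1/1709694675 = -1285690395649/83775039075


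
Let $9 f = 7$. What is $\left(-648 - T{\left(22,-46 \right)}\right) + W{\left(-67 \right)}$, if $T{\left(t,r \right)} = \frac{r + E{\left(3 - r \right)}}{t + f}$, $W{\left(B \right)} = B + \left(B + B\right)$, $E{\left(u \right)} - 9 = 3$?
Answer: $- \frac{173739}{205} \approx -847.51$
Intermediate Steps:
$f = \frac{7}{9}$ ($f = \frac{1}{9} \cdot 7 = \frac{7}{9} \approx 0.77778$)
$E{\left(u \right)} = 12$ ($E{\left(u \right)} = 9 + 3 = 12$)
$W{\left(B \right)} = 3 B$ ($W{\left(B \right)} = B + 2 B = 3 B$)
$T{\left(t,r \right)} = \frac{12 + r}{\frac{7}{9} + t}$ ($T{\left(t,r \right)} = \frac{r + 12}{t + \frac{7}{9}} = \frac{12 + r}{\frac{7}{9} + t}$)
$\left(-648 - T{\left(22,-46 \right)}\right) + W{\left(-67 \right)} = \left(-648 - \frac{9 \left(12 - 46\right)}{7 + 9 \cdot 22}\right) + 3 \left(-67\right) = \left(-648 - 9 \frac{1}{7 + 198} \left(-34\right)\right) - 201 = \left(-648 - 9 \cdot \frac{1}{205} \left(-34\right)\right) - 201 = \left(-648 - - \frac{306}{205}\right) - 201 = \left(-648 + \frac{306}{205}\right) - 201 = - \frac{132534}{205} - 201 = - \frac{173739}{205}$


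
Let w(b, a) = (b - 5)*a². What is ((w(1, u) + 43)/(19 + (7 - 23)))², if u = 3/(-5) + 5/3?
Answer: 74839801/455625 ≈ 164.26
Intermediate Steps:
u = 16/15 (u = 3*(-⅕) + 5*(⅓) = -⅗ + 5/3 = 16/15 ≈ 1.0667)
w(b, a) = a²*(-5 + b) (w(b, a) = (-5 + b)*a² = a²*(-5 + b))
((w(1, u) + 43)/(19 + (7 - 23)))² = (((16/15)²*(-5 + 1) + 43)/(19 + (7 - 23)))² = (((256/225)*(-4) + 43)/(19 - 16))² = ((-1024/225 + 43)/3)² = ((8651/225)*(⅓))² = (8651/675)² = 74839801/455625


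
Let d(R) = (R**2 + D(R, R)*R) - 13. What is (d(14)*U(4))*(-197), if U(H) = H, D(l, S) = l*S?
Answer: -2306476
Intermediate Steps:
D(l, S) = S*l
d(R) = -13 + R**2 + R**3 (d(R) = (R**2 + (R*R)*R) - 13 = (R**2 + R**2*R) - 13 = (R**2 + R**3) - 13 = -13 + R**2 + R**3)
(d(14)*U(4))*(-197) = ((-13 + 14**2 + 14**3)*4)*(-197) = ((-13 + 196 + 2744)*4)*(-197) = (2927*4)*(-197) = 11708*(-197) = -2306476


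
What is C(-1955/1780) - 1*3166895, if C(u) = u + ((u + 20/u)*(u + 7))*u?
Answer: -142878422184395/45118016 ≈ -3.1668e+6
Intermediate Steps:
C(u) = u + u*(7 + u)*(u + 20/u) (C(u) = u + ((u + 20/u)*(7 + u))*u = u + ((7 + u)*(u + 20/u))*u = u + u*(7 + u)*(u + 20/u))
C(-1955/1780) - 1*3166895 = (140 + (-1955/1780)³ + 7*(-1955/1780)² + 21*(-1955/1780)) - 1*3166895 = (140 + (-1955*1/1780)³ + 7*(-1955*1/1780)² + 21*(-1955*1/1780)) - 3166895 = (140 + (-391/356)³ + 7*(-391/356)² + 21*(-391/356)) - 3166895 = (140 - 59776471/45118016 + 7*(152881/126736) - 8211/356) - 3166895 = (140 - 59776471/45118016 + 1070167/126736 - 8211/356) - 3166895 = 5597095925/45118016 - 3166895 = -142878422184395/45118016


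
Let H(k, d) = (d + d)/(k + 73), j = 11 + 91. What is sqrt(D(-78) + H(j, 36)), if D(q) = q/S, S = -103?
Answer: sqrt(15188586)/3605 ≈ 1.0811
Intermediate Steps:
D(q) = -q/103 (D(q) = q/(-103) = q*(-1/103) = -q/103)
j = 102
H(k, d) = 2*d/(73 + k) (H(k, d) = (2*d)/(73 + k) = 2*d/(73 + k))
sqrt(D(-78) + H(j, 36)) = sqrt(-1/103*(-78) + 2*36/(73 + 102)) = sqrt(78/103 + 2*36/175) = sqrt(78/103 + 2*36*(1/175)) = sqrt(78/103 + 72/175) = sqrt(21066/18025) = sqrt(15188586)/3605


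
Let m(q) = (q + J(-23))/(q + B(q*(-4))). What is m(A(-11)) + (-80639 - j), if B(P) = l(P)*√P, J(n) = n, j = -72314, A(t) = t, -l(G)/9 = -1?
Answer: -2605759/313 - 612*√11/3443 ≈ -8325.7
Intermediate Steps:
l(G) = 9 (l(G) = -9*(-1) = 9)
B(P) = 9*√P
m(q) = (-23 + q)/(q + 18*√(-q)) (m(q) = (q - 23)/(q + 9*√(q*(-4))) = (-23 + q)/(q + 9*√(-4*q)) = (-23 + q)/(q + 9*(2*√(-q))) = (-23 + q)/(q + 18*√(-q)))
m(A(-11)) + (-80639 - j) = (-23 - 11)/(-11 + 18*√(-1*(-11))) + (-80639 - 1*(-72314)) = -34/(-11 + 18*√11) + (-80639 + 72314) = -34/(-11 + 18*√11) - 8325 = -8325 - 34/(-11 + 18*√11)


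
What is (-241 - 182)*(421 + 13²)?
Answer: -249570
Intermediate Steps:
(-241 - 182)*(421 + 13²) = -423*(421 + 169) = -423*590 = -249570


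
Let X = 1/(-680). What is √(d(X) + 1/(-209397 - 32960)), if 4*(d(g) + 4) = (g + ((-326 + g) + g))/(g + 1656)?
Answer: I*√1206369085229341600986185/545826256406 ≈ 2.0123*I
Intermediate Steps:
X = -1/680 ≈ -0.0014706
d(g) = -4 + (-326 + 3*g)/(4*(1656 + g)) (d(g) = -4 + ((g + ((-326 + g) + g))/(g + 1656))/4 = -4 + ((g + (-326 + 2*g))/(1656 + g))/4 = -4 + ((-326 + 3*g)/(1656 + g))/4 = -4 + (-326 + 3*g)/(4*(1656 + g)))
√(d(X) + 1/(-209397 - 32960)) = √((-26822 - 13*(-1/680))/(4*(1656 - 1/680)) + 1/(-209397 - 32960)) = √((-26822 + 13/680)/(4*(1126079/680)) + 1/(-242357)) = √((¼)*(680/1126079)*(-18238947/680) - 1/242357) = √(-18238947/4504316 - 1/242357) = √(-4420340982395/1091652512812) = I*√1206369085229341600986185/545826256406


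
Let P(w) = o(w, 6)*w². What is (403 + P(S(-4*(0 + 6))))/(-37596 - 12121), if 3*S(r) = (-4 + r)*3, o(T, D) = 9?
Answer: -7459/49717 ≈ -0.15003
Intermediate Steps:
S(r) = -4 + r (S(r) = ((-4 + r)*3)/3 = (-12 + 3*r)/3 = -4 + r)
P(w) = 9*w²
(403 + P(S(-4*(0 + 6))))/(-37596 - 12121) = (403 + 9*(-4 - 4*(0 + 6))²)/(-37596 - 12121) = (403 + 9*(-4 - 4*6)²)/(-49717) = (403 + 9*(-4 - 24)²)*(-1/49717) = (403 + 9*(-28)²)*(-1/49717) = (403 + 9*784)*(-1/49717) = (403 + 7056)*(-1/49717) = 7459*(-1/49717) = -7459/49717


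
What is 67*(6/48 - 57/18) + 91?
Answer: -2707/24 ≈ -112.79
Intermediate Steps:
67*(6/48 - 57/18) + 91 = 67*(6*(1/48) - 57*1/18) + 91 = 67*(⅛ - 19/6) + 91 = 67*(-73/24) + 91 = -4891/24 + 91 = -2707/24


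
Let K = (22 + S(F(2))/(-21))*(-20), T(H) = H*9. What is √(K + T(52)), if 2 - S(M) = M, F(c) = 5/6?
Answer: √262/3 ≈ 5.3955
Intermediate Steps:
F(c) = ⅚ (F(c) = 5*(⅙) = ⅚)
T(H) = 9*H
S(M) = 2 - M
K = -3950/9 (K = (22 + (2 - 1*⅚)/(-21))*(-20) = (22 + (2 - ⅚)*(-1/21))*(-20) = (22 + (7/6)*(-1/21))*(-20) = (22 - 1/18)*(-20) = (395/18)*(-20) = -3950/9 ≈ -438.89)
√(K + T(52)) = √(-3950/9 + 9*52) = √(-3950/9 + 468) = √(262/9) = √262/3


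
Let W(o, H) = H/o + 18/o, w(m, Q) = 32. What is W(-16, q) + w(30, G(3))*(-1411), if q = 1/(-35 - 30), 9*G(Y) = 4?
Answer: -46959249/1040 ≈ -45153.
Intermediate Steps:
G(Y) = 4/9 (G(Y) = (⅑)*4 = 4/9)
q = -1/65 (q = 1/(-65) = -1/65 ≈ -0.015385)
W(o, H) = 18/o + H/o
W(-16, q) + w(30, G(3))*(-1411) = (18 - 1/65)/(-16) + 32*(-1411) = -1/16*1169/65 - 45152 = -1169/1040 - 45152 = -46959249/1040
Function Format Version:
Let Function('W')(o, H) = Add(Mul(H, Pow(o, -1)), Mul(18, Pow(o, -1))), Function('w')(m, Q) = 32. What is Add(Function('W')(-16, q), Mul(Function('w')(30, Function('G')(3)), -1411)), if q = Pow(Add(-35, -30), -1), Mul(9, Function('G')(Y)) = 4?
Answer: Rational(-46959249, 1040) ≈ -45153.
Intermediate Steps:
Function('G')(Y) = Rational(4, 9) (Function('G')(Y) = Mul(Rational(1, 9), 4) = Rational(4, 9))
q = Rational(-1, 65) (q = Pow(-65, -1) = Rational(-1, 65) ≈ -0.015385)
Function('W')(o, H) = Add(Mul(18, Pow(o, -1)), Mul(H, Pow(o, -1)))
Add(Function('W')(-16, q), Mul(Function('w')(30, Function('G')(3)), -1411)) = Add(Mul(Pow(-16, -1), Add(18, Rational(-1, 65))), Mul(32, -1411)) = Add(Mul(Rational(-1, 16), Rational(1169, 65)), -45152) = Add(Rational(-1169, 1040), -45152) = Rational(-46959249, 1040)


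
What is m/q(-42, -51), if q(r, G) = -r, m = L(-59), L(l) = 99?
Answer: 33/14 ≈ 2.3571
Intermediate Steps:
m = 99
m/q(-42, -51) = 99/((-1*(-42))) = 99/42 = 99*(1/42) = 33/14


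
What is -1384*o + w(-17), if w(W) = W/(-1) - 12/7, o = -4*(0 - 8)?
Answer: -309909/7 ≈ -44273.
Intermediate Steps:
o = 32 (o = -4*(-8) = 32)
w(W) = -12/7 - W (w(W) = W*(-1) - 12*1/7 = -W - 12/7 = -12/7 - W)
-1384*o + w(-17) = -1384*32 + (-12/7 - 1*(-17)) = -44288 + (-12/7 + 17) = -44288 + 107/7 = -309909/7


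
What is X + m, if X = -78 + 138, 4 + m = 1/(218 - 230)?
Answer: 671/12 ≈ 55.917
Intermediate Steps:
m = -49/12 (m = -4 + 1/(218 - 230) = -4 + 1/(-12) = -4 - 1/12 = -49/12 ≈ -4.0833)
X = 60
X + m = 60 - 49/12 = 671/12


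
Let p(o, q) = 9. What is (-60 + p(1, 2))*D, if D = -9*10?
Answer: 4590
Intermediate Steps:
D = -90
(-60 + p(1, 2))*D = (-60 + 9)*(-90) = -51*(-90) = 4590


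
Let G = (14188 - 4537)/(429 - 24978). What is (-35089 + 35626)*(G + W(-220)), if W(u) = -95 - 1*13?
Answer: -476308797/8183 ≈ -58207.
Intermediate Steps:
W(u) = -108 (W(u) = -95 - 13 = -108)
G = -3217/8183 (G = 9651/(-24549) = 9651*(-1/24549) = -3217/8183 ≈ -0.39313)
(-35089 + 35626)*(G + W(-220)) = (-35089 + 35626)*(-3217/8183 - 108) = 537*(-886981/8183) = -476308797/8183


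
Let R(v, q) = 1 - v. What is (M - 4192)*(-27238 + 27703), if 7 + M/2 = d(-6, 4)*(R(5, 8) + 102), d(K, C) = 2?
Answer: -1773510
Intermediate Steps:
M = 378 (M = -14 + 2*(2*((1 - 1*5) + 102)) = -14 + 2*(2*((1 - 5) + 102)) = -14 + 2*(2*(-4 + 102)) = -14 + 2*(2*98) = -14 + 2*196 = -14 + 392 = 378)
(M - 4192)*(-27238 + 27703) = (378 - 4192)*(-27238 + 27703) = -3814*465 = -1773510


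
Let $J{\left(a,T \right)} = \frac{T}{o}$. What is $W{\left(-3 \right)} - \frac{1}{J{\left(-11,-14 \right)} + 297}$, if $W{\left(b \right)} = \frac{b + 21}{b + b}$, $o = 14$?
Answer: $- \frac{889}{296} \approx -3.0034$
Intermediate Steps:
$W{\left(b \right)} = \frac{21 + b}{2 b}$
$J{\left(a,T \right)} = \frac{T}{14}$
$W{\left(-3 \right)} - \frac{1}{J{\left(-11,-14 \right)} + 297} = \frac{21 - 3}{2 \left(-3\right)} - \frac{1}{\frac{1}{14} \left(-14\right) + 297} = \frac{1}{2} \left(- \frac{1}{3}\right) 18 - \frac{1}{-1 + 297} = -3 - \frac{1}{296} = - \frac{889}{296}$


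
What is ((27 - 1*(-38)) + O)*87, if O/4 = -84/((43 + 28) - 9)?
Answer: 160689/31 ≈ 5183.5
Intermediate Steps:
O = -168/31 (O = 4*(-84/((43 + 28) - 9)) = 4*(-84/(71 - 9)) = 4*(-84/62) = 4*(-84*1/62) = 4*(-42/31) = -168/31 ≈ -5.4194)
((27 - 1*(-38)) + O)*87 = ((27 - 1*(-38)) - 168/31)*87 = ((27 + 38) - 168/31)*87 = (65 - 168/31)*87 = (1847/31)*87 = 160689/31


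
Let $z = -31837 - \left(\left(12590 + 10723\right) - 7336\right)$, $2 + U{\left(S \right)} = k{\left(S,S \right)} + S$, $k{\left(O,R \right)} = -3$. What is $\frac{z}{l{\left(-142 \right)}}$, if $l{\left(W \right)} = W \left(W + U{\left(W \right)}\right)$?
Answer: $- \frac{23907}{20519} \approx -1.1651$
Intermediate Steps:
$U{\left(S \right)} = -5 + S$ ($U{\left(S \right)} = -2 + \left(-3 + S\right) = -5 + S$)
$z = -47814$ ($z = -31837 - \left(23313 - 7336\right) = -31837 - 15977 = -47814$)
$l{\left(W \right)} = W \left(-5 + 2 W\right)$ ($l{\left(W \right)} = W \left(W + \left(-5 + W\right)\right) = W \left(-5 + 2 W\right)$)
$\frac{z}{l{\left(-142 \right)}} = - \frac{47814}{\left(-142\right) \left(-5 + 2 \left(-142\right)\right)} = - \frac{47814}{\left(-142\right) \left(-5 - 284\right)} = - \frac{47814}{\left(-142\right) \left(-289\right)} = - \frac{47814}{41038} = \left(-47814\right) \frac{1}{41038} = - \frac{23907}{20519}$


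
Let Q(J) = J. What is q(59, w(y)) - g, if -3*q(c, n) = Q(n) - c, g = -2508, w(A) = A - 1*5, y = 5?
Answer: 7583/3 ≈ 2527.7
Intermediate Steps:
w(A) = -5 + A (w(A) = A - 5 = -5 + A)
q(c, n) = -n/3 + c/3 (q(c, n) = -(n - c)/3 = -n/3 + c/3)
q(59, w(y)) - g = (-(-5 + 5)/3 + (1/3)*59) - 1*(-2508) = (-1/3*0 + 59/3) + 2508 = (0 + 59/3) + 2508 = 59/3 + 2508 = 7583/3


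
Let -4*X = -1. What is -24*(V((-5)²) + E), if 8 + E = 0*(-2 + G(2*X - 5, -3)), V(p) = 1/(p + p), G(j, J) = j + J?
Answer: 4788/25 ≈ 191.52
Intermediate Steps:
X = ¼ (X = -¼*(-1) = ¼ ≈ 0.25000)
G(j, J) = J + j
V(p) = 1/(2*p)
E = -8 (E = -8 + 0*(-2 + (-3 + (2*(¼) - 5))) = -8 + 0*(-2 + (-3 + (½ - 5))) = -8 + 0*(-2 + (-3 - 9/2)) = -8 + 0*(-2 - 15/2) = -8 + 0*(-19/2) = -8 + 0 = -8)
-24*(V((-5)²) + E) = -24*(1/(2*((-5)²)) - 8) = -24*((½)/25 - 8) = -24*((½)*(1/25) - 8) = -24*(1/50 - 8) = -24*(-399/50) = 4788/25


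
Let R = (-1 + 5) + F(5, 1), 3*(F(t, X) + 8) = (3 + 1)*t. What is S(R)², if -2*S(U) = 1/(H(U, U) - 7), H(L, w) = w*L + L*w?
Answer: 81/16900 ≈ 0.0047929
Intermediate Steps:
F(t, X) = -8 + 4*t/3 (F(t, X) = -8 + ((3 + 1)*t)/3 = -8 + (4*t)/3 = -8 + 4*t/3)
R = 8/3 (R = (-1 + 5) + (-8 + (4/3)*5) = 4 + (-8 + 20/3) = 4 - 4/3 = 8/3 ≈ 2.6667)
H(L, w) = 2*L*w (H(L, w) = L*w + L*w = 2*L*w)
S(U) = -1/(2*(-7 + 2*U²)) (S(U) = -1/(2*(2*U*U - 7)) = -1/(2*(2*U² - 7)) = -1/(2*(-7 + 2*U²)))
S(R)² = (-1/(-14 + 4*(8/3)²))² = (-1/(-14 + 4*(64/9)))² = (-1/(-14 + 256/9))² = (-1/130/9)² = (-1*9/130)² = (-9/130)² = 81/16900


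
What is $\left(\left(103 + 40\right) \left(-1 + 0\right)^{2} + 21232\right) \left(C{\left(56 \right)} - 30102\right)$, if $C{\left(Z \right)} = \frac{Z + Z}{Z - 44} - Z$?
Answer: $-644427750$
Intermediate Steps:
$C{\left(Z \right)} = - Z + \frac{2 Z}{-44 + Z}$ ($C{\left(Z \right)} = \frac{2 Z}{-44 + Z} - Z = - Z + \frac{2 Z}{-44 + Z}$)
$\left(\left(103 + 40\right) \left(-1 + 0\right)^{2} + 21232\right) \left(C{\left(56 \right)} - 30102\right) = \left(\left(103 + 40\right) \left(-1 + 0\right)^{2} + 21232\right) \left(\frac{56 \left(46 - 56\right)}{-44 + 56} - 30102\right) = \left(143 \left(-1\right)^{2} + 21232\right) \left(\frac{56 \left(46 - 56\right)}{12} - 30102\right) = \left(143 \cdot 1 + 21232\right) \left(56 \cdot \frac{1}{12} \left(-10\right) - 30102\right) = \left(143 + 21232\right) \left(- \frac{140}{3} - 30102\right) = 21375 \left(- \frac{90446}{3}\right) = -644427750$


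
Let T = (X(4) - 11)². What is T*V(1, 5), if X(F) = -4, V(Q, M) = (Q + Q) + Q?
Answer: 675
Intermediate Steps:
V(Q, M) = 3*Q (V(Q, M) = 2*Q + Q = 3*Q)
T = 225 (T = (-4 - 11)² = (-15)² = 225)
T*V(1, 5) = 225*(3*1) = 225*3 = 675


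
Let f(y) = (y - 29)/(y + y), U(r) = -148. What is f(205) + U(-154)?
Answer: -30252/205 ≈ -147.57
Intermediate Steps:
f(y) = (-29 + y)/(2*y) (f(y) = (-29 + y)/((2*y)) = (-29 + y)*(1/(2*y)) = (-29 + y)/(2*y))
f(205) + U(-154) = (½)*(-29 + 205)/205 - 148 = (½)*(1/205)*176 - 148 = 88/205 - 148 = -30252/205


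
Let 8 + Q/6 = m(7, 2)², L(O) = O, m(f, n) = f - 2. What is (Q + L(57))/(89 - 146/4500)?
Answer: 357750/200177 ≈ 1.7872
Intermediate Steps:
m(f, n) = -2 + f
Q = 102 (Q = -48 + 6*(-2 + 7)² = -48 + 6*5² = -48 + 6*25 = -48 + 150 = 102)
(Q + L(57))/(89 - 146/4500) = (102 + 57)/(89 - 146/4500) = 159/(89 - 146*1/4500) = 159/(89 - 73/2250) = 159/(200177/2250) = 159*(2250/200177) = 357750/200177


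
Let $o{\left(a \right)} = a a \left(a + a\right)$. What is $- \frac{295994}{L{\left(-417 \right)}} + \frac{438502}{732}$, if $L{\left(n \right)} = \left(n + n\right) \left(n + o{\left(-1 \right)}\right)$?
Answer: $\frac{12751341857}{21316206} \approx 598.2$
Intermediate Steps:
$o{\left(a \right)} = 2 a^{3}$ ($o{\left(a \right)} = a^{2} \cdot 2 a = 2 a^{3}$)
$L{\left(n \right)} = 2 n \left(-2 + n\right)$ ($L{\left(n \right)} = \left(n + n\right) \left(n + 2 \left(-1\right)^{3}\right) = 2 n \left(n + 2 \left(-1\right)\right) = 2 n \left(n - 2\right) = 2 n \left(-2 + n\right)$)
$- \frac{295994}{L{\left(-417 \right)}} + \frac{438502}{732} = - \frac{295994}{2 \left(-417\right) \left(-2 - 417\right)} + \frac{438502}{732} = - \frac{295994}{2 \left(-417\right) \left(-419\right)} + 438502 \cdot \frac{1}{732} = - \frac{295994}{349446} + \frac{219251}{366} = \left(-295994\right) \frac{1}{349446} + \frac{219251}{366} = - \frac{147997}{174723} + \frac{219251}{366} = \frac{12751341857}{21316206}$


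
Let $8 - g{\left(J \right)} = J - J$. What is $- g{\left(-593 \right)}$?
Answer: $-8$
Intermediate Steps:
$g{\left(J \right)} = 8$ ($g{\left(J \right)} = 8 - \left(J - J\right) = 8 - 0 = 8 + 0 = 8$)
$- g{\left(-593 \right)} = \left(-1\right) 8 = -8$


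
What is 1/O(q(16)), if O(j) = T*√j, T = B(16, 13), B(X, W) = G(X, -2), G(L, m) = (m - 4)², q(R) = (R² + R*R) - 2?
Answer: √510/18360 ≈ 0.0012300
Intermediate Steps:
q(R) = -2 + 2*R² (q(R) = (R² + R²) - 2 = 2*R² - 2 = -2 + 2*R²)
G(L, m) = (-4 + m)²
B(X, W) = 36 (B(X, W) = (-4 - 2)² = (-6)² = 36)
T = 36
O(j) = 36*√j
1/O(q(16)) = 1/(36*√(-2 + 2*16²)) = 1/(36*√(-2 + 2*256)) = 1/(36*√(-2 + 512)) = 1/(36*√510) = √510/18360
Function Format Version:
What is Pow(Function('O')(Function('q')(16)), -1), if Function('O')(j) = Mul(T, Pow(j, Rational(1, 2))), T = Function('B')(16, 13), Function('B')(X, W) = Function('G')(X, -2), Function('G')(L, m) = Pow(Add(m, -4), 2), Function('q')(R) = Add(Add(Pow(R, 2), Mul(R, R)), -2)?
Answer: Mul(Rational(1, 18360), Pow(510, Rational(1, 2))) ≈ 0.0012300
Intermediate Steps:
Function('q')(R) = Add(-2, Mul(2, Pow(R, 2))) (Function('q')(R) = Add(Add(Pow(R, 2), Pow(R, 2)), -2) = Add(Mul(2, Pow(R, 2)), -2) = Add(-2, Mul(2, Pow(R, 2))))
Function('G')(L, m) = Pow(Add(-4, m), 2)
Function('B')(X, W) = 36 (Function('B')(X, W) = Pow(Add(-4, -2), 2) = Pow(-6, 2) = 36)
T = 36
Function('O')(j) = Mul(36, Pow(j, Rational(1, 2)))
Pow(Function('O')(Function('q')(16)), -1) = Pow(Mul(36, Pow(Add(-2, Mul(2, Pow(16, 2))), Rational(1, 2))), -1) = Pow(Mul(36, Pow(Add(-2, Mul(2, 256)), Rational(1, 2))), -1) = Pow(Mul(36, Pow(Add(-2, 512), Rational(1, 2))), -1) = Pow(Mul(36, Pow(510, Rational(1, 2))), -1) = Mul(Rational(1, 18360), Pow(510, Rational(1, 2)))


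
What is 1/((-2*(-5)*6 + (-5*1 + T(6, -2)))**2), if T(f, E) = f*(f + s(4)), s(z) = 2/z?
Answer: 1/8836 ≈ 0.00011317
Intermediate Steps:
T(f, E) = f*(1/2 + f) (T(f, E) = f*(f + 2/4) = f*(f + 2*(1/4)) = f*(f + 1/2) = f*(1/2 + f))
1/((-2*(-5)*6 + (-5*1 + T(6, -2)))**2) = 1/((-2*(-5)*6 + (-5*1 + 6*(1/2 + 6)))**2) = 1/((10*6 + (-5 + 6*(13/2)))**2) = 1/((60 + (-5 + 39))**2) = 1/((60 + 34)**2) = 1/(94**2) = 1/8836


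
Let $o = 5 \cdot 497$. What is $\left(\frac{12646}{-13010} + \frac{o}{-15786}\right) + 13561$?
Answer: $\frac{1392435038927}{102687930} \approx 13560.0$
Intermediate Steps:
$o = 2485$
$\left(\frac{12646}{-13010} + \frac{o}{-15786}\right) + 13561 = \left(\frac{12646}{-13010} + \frac{2485}{-15786}\right) + 13561 = \left(12646 \left(- \frac{1}{13010}\right) + 2485 \left(- \frac{1}{15786}\right)\right) + 13561 = \left(- \frac{6323}{6505} - \frac{2485}{15786}\right) + 13561 = - \frac{115979803}{102687930} + 13561 = \frac{1392435038927}{102687930}$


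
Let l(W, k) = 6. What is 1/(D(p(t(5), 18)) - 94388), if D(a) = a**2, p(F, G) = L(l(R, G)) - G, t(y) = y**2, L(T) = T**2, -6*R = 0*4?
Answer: -1/94064 ≈ -1.0631e-5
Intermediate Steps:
R = 0 (R = -0*4 = -1/6*0 = 0)
p(F, G) = 36 - G (p(F, G) = 6**2 - G = 36 - G)
1/(D(p(t(5), 18)) - 94388) = 1/((36 - 1*18)**2 - 94388) = 1/((36 - 18)**2 - 94388) = 1/(18**2 - 94388) = 1/(324 - 94388) = 1/(-94064) = -1/94064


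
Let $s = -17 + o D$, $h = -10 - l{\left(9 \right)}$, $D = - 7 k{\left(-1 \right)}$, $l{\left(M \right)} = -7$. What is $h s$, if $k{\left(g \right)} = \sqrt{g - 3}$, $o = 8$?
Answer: $51 + 336 i \approx 51.0 + 336.0 i$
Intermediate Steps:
$k{\left(g \right)} = \sqrt{-3 + g}$
$D = - 14 i$ ($D = - 7 \sqrt{-3 - 1} = - 7 \sqrt{-4} = - 7 \cdot 2 i = - 14 i \approx - 14.0 i$)
$h = -3$ ($h = -10 - -7 = -10 + 7 = -3$)
$s = -17 - 112 i$ ($s = -17 + 8 \left(- 14 i\right) = -17 - 112 i \approx -17.0 - 112.0 i$)
$h s = - 3 \left(-17 - 112 i\right) = 51 + 336 i$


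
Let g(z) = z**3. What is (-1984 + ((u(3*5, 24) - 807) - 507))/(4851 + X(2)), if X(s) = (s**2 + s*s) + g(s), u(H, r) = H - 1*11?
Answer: -3294/4867 ≈ -0.67680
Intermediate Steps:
u(H, r) = -11 + H (u(H, r) = H - 11 = -11 + H)
X(s) = s**3 + 2*s**2 (X(s) = (s**2 + s*s) + s**3 = (s**2 + s**2) + s**3 = 2*s**2 + s**3 = s**3 + 2*s**2)
(-1984 + ((u(3*5, 24) - 807) - 507))/(4851 + X(2)) = (-1984 + (((-11 + 3*5) - 807) - 507))/(4851 + 2**2*(2 + 2)) = (-1984 + (((-11 + 15) - 807) - 507))/(4851 + 4*4) = (-1984 + ((4 - 807) - 507))/(4851 + 16) = (-1984 + (-803 - 507))/4867 = (-1984 - 1310)*(1/4867) = -3294*1/4867 = -3294/4867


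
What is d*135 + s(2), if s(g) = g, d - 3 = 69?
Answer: 9722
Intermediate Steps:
d = 72 (d = 3 + 69 = 72)
d*135 + s(2) = 72*135 + 2 = 9720 + 2 = 9722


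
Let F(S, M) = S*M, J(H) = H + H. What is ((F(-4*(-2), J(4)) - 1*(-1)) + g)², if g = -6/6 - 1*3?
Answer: 3721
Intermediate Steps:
J(H) = 2*H
F(S, M) = M*S
g = -4 (g = -6*⅙ - 3 = -1 - 3 = -4)
((F(-4*(-2), J(4)) - 1*(-1)) + g)² = (((2*4)*(-4*(-2)) - 1*(-1)) - 4)² = ((8*8 + 1) - 4)² = ((64 + 1) - 4)² = (65 - 4)² = 61² = 3721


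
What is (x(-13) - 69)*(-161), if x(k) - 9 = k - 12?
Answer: 13685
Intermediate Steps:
x(k) = -3 + k (x(k) = 9 + (k - 12) = 9 + (-12 + k) = -3 + k)
(x(-13) - 69)*(-161) = ((-3 - 13) - 69)*(-161) = (-16 - 69)*(-161) = -85*(-161) = 13685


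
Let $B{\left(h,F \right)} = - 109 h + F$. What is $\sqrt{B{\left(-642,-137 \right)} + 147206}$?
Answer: $\sqrt{217047} \approx 465.88$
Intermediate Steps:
$B{\left(h,F \right)} = F - 109 h$
$\sqrt{B{\left(-642,-137 \right)} + 147206} = \sqrt{\left(-137 - -69978\right) + 147206} = \sqrt{\left(-137 + 69978\right) + 147206} = \sqrt{69841 + 147206} = \sqrt{217047}$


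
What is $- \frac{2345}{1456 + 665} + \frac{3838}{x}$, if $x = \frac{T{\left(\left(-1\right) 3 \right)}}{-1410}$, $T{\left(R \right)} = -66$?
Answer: $\frac{273281105}{3333} \approx 81993.0$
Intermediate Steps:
$x = \frac{11}{235}$ ($x = - \frac{66}{-1410} = \left(-66\right) \left(- \frac{1}{1410}\right) = \frac{11}{235} \approx 0.046808$)
$- \frac{2345}{1456 + 665} + \frac{3838}{x} = - \frac{2345}{1456 + 665} + \frac{3838}{\frac{11}{235}} = - \frac{2345}{2121} + 3838 \cdot \frac{235}{11} = \left(-2345\right) \frac{1}{2121} + \frac{901930}{11} = - \frac{335}{303} + \frac{901930}{11} = \frac{273281105}{3333}$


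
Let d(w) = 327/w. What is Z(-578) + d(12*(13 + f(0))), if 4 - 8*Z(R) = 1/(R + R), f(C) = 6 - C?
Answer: 339883/175712 ≈ 1.9343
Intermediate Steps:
Z(R) = ½ - 1/(16*R) (Z(R) = ½ - 1/(8*(R + R)) = ½ - 1/(2*R)/8 = ½ - 1/(16*R))
Z(-578) + d(12*(13 + f(0))) = (1/16)*(-1 + 8*(-578))/(-578) + 327/((12*(13 + (6 - 1*0)))) = (1/16)*(-1/578)*(-1 - 4624) + 327/((12*(13 + (6 + 0)))) = (1/16)*(-1/578)*(-4625) + 327/((12*(13 + 6))) = 4625/9248 + 327/((12*19)) = 4625/9248 + 327/228 = 4625/9248 + 327*(1/228) = 4625/9248 + 109/76 = 339883/175712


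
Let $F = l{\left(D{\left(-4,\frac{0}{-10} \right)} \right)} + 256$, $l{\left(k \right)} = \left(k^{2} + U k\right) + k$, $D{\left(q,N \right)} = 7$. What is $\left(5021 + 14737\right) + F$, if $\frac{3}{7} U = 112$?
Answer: $\frac{65698}{3} \approx 21899.0$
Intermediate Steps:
$U = \frac{784}{3}$ ($U = \frac{7}{3} \cdot 112 = \frac{784}{3} \approx 261.33$)
$l{\left(k \right)} = k^{2} + \frac{787 k}{3}$ ($l{\left(k \right)} = \left(k^{2} + \frac{784 k}{3}\right) + k = k^{2} + \frac{787 k}{3}$)
$F = \frac{6424}{3}$ ($F = \frac{1}{3} \cdot 7 \left(787 + 3 \cdot 7\right) + 256 = \frac{1}{3} \cdot 7 \left(787 + 21\right) + 256 = \frac{1}{3} \cdot 7 \cdot 808 + 256 = \frac{5656}{3} + 256 = \frac{6424}{3} \approx 2141.3$)
$\left(5021 + 14737\right) + F = \left(5021 + 14737\right) + \frac{6424}{3} = 19758 + \frac{6424}{3} = \frac{65698}{3}$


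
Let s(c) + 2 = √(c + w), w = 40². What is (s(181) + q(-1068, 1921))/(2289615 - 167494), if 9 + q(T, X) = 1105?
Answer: 1094/2122121 + √1781/2122121 ≈ 0.00053541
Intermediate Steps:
w = 1600
q(T, X) = 1096 (q(T, X) = -9 + 1105 = 1096)
s(c) = -2 + √(1600 + c) (s(c) = -2 + √(c + 1600) = -2 + √(1600 + c))
(s(181) + q(-1068, 1921))/(2289615 - 167494) = ((-2 + √(1600 + 181)) + 1096)/(2289615 - 167494) = ((-2 + √1781) + 1096)/2122121 = (1094 + √1781)*(1/2122121) = 1094/2122121 + √1781/2122121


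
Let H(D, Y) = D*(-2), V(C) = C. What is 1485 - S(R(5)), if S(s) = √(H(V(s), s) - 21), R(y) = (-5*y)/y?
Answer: 1485 - I*√11 ≈ 1485.0 - 3.3166*I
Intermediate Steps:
R(y) = -5
H(D, Y) = -2*D
S(s) = √(-21 - 2*s) (S(s) = √(-2*s - 21) = √(-21 - 2*s))
1485 - S(R(5)) = 1485 - √(-21 - 2*(-5)) = 1485 - √(-21 + 10) = 1485 - √(-11) = 1485 - I*√11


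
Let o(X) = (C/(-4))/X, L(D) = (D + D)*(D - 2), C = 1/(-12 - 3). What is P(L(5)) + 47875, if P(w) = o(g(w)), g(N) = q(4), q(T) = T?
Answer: 11490001/240 ≈ 47875.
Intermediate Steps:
C = -1/15 (C = 1/(-15) = -1/15 ≈ -0.066667)
g(N) = 4
L(D) = 2*D*(-2 + D) (L(D) = (2*D)*(-2 + D) = 2*D*(-2 + D))
o(X) = 1/(60*X) (o(X) = (-1/15/(-4))/X = (-1/15*(-¼))/X = 1/(60*X))
P(w) = 1/240 (P(w) = (1/60)/4 = (1/60)*(¼) = 1/240)
P(L(5)) + 47875 = 1/240 + 47875 = 11490001/240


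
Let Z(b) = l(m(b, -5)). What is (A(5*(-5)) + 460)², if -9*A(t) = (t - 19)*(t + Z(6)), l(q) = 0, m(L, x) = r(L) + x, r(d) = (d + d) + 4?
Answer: 9241600/81 ≈ 1.1409e+5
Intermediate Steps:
r(d) = 4 + 2*d (r(d) = 2*d + 4 = 4 + 2*d)
m(L, x) = 4 + x + 2*L (m(L, x) = (4 + 2*L) + x = 4 + x + 2*L)
Z(b) = 0
A(t) = -t*(-19 + t)/9 (A(t) = -(t - 19)*(t + 0)/9 = -(-19 + t)*t/9 = -t*(-19 + t)/9)
(A(5*(-5)) + 460)² = ((5*(-5))*(19 - 5*(-5))/9 + 460)² = ((⅑)*(-25)*(19 - 1*(-25)) + 460)² = ((⅑)*(-25)*(19 + 25) + 460)² = ((⅑)*(-25)*44 + 460)² = (-1100/9 + 460)² = (3040/9)² = 9241600/81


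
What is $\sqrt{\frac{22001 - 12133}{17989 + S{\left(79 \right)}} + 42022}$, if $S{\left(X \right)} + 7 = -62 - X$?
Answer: $\frac{\sqrt{13375832485170}}{17841} \approx 204.99$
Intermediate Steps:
$S{\left(X \right)} = -69 - X$ ($S{\left(X \right)} = -7 - \left(62 + X\right) = -69 - X$)
$\sqrt{\frac{22001 - 12133}{17989 + S{\left(79 \right)}} + 42022} = \sqrt{\frac{22001 - 12133}{17989 - 148} + 42022} = \sqrt{\frac{9868}{17989 - 148} + 42022} = \sqrt{\frac{9868}{17841} + 42022} = \sqrt{\frac{749724370}{17841}} = \frac{\sqrt{13375832485170}}{17841}$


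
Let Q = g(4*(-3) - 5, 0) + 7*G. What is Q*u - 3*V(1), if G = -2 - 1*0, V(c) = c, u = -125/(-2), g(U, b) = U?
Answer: -3881/2 ≈ -1940.5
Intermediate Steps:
u = 125/2 (u = -125*(-½) = 125/2 ≈ 62.500)
G = -2 (G = -2 + 0 = -2)
Q = -31 (Q = (4*(-3) - 5) + 7*(-2) = (-12 - 5) - 14 = -17 - 14 = -31)
Q*u - 3*V(1) = -31*125/2 - 3*1 = -3875/2 - 3 = -3881/2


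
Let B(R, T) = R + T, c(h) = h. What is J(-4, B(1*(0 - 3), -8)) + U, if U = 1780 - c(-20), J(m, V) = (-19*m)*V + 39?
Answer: 1003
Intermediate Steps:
J(m, V) = 39 - 19*V*m (J(m, V) = -19*V*m + 39 = 39 - 19*V*m)
U = 1800 (U = 1780 - 1*(-20) = 1780 + 20 = 1800)
J(-4, B(1*(0 - 3), -8)) + U = (39 - 19*(1*(0 - 3) - 8)*(-4)) + 1800 = (39 - 19*(1*(-3) - 8)*(-4)) + 1800 = (39 - 19*(-3 - 8)*(-4)) + 1800 = (39 - 19*(-11)*(-4)) + 1800 = (39 - 836) + 1800 = -797 + 1800 = 1003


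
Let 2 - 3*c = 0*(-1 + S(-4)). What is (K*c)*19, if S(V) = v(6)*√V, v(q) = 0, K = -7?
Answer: -266/3 ≈ -88.667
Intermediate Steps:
S(V) = 0 (S(V) = 0*√V = 0)
c = ⅔ (c = ⅔ - 0*(-1 + 0) = ⅔ - 0*(-1) = ⅔ - ⅓*0 = ⅔ + 0 = ⅔ ≈ 0.66667)
(K*c)*19 = -7*⅔*19 = -14/3*19 = -266/3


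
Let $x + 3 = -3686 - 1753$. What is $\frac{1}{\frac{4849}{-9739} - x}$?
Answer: $\frac{9739}{52994789} \approx 0.00018377$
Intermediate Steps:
$x = -5442$ ($x = -3 - 5439 = -5442$)
$\frac{1}{\frac{4849}{-9739} - x} = \frac{1}{\frac{4849}{-9739} - -5442} = \frac{1}{4849 \left(- \frac{1}{9739}\right) + 5442} = \frac{1}{- \frac{4849}{9739} + 5442} = \frac{1}{\frac{52994789}{9739}} = \frac{9739}{52994789}$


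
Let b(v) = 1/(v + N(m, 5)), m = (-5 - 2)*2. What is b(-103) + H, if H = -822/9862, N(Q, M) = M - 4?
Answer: -46853/502962 ≈ -0.093154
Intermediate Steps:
m = -14 (m = -7*2 = -14)
N(Q, M) = -4 + M
b(v) = 1/(1 + v) (b(v) = 1/(v + (-4 + 5)) = 1/(v + 1) = 1/(1 + v))
H = -411/4931 (H = -822*1/9862 = -411/4931 ≈ -0.083350)
b(-103) + H = 1/(1 - 103) - 411/4931 = 1/(-102) - 411/4931 = -1/102 - 411/4931 = -46853/502962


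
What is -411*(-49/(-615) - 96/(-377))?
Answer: -10619281/77285 ≈ -137.40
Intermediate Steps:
-411*(-49/(-615) - 96/(-377)) = -411*(-49*(-1/615) - 96*(-1/377)) = -411*(49/615 + 96/377) = -411*77513/231855 = -10619281/77285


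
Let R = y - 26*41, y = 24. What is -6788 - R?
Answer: -5746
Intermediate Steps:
R = -1042 (R = 24 - 26*41 = 24 - 1066 = -1042)
-6788 - R = -6788 - 1*(-1042) = -6788 + 1042 = -5746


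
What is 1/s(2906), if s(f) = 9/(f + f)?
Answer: 5812/9 ≈ 645.78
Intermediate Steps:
s(f) = 9/(2*f)
1/s(2906) = 1/((9/2)/2906) = 1/((9/2)*(1/2906)) = 1/(9/5812) = 5812/9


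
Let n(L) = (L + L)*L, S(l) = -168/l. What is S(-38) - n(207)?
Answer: -1628178/19 ≈ -85694.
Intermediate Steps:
n(L) = 2*L**2 (n(L) = (2*L)*L = 2*L**2)
S(-38) - n(207) = -168/(-38) - 2*207**2 = -168*(-1/38) - 2*42849 = 84/19 - 1*85698 = 84/19 - 85698 = -1628178/19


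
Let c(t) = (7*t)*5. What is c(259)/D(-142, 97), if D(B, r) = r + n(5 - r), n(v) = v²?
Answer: 1295/1223 ≈ 1.0589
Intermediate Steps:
D(B, r) = r + (5 - r)²
c(t) = 35*t
c(259)/D(-142, 97) = (35*259)/(97 + (-5 + 97)²) = 9065/(97 + 92²) = 9065/(97 + 8464) = 9065/8561 = 9065*(1/8561) = 1295/1223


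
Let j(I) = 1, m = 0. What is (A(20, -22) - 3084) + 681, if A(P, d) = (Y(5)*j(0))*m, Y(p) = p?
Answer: -2403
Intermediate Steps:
A(P, d) = 0 (A(P, d) = (5*1)*0 = 5*0 = 0)
(A(20, -22) - 3084) + 681 = (0 - 3084) + 681 = -3084 + 681 = -2403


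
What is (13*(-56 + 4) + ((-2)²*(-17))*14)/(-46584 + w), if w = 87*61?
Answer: 1628/41277 ≈ 0.039441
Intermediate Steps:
w = 5307
(13*(-56 + 4) + ((-2)²*(-17))*14)/(-46584 + w) = (13*(-56 + 4) + ((-2)²*(-17))*14)/(-46584 + 5307) = (13*(-52) + (4*(-17))*14)/(-41277) = (-676 - 68*14)*(-1/41277) = (-676 - 952)*(-1/41277) = -1628*(-1/41277) = 1628/41277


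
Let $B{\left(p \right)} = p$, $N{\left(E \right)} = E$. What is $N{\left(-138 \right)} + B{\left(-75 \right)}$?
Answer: $-213$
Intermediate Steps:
$N{\left(-138 \right)} + B{\left(-75 \right)} = -138 - 75 = -213$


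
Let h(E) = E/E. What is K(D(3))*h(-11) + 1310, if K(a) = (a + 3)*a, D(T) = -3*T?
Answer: 1364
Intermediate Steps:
h(E) = 1
K(a) = a*(3 + a) (K(a) = (3 + a)*a = a*(3 + a))
K(D(3))*h(-11) + 1310 = ((-3*3)*(3 - 3*3))*1 + 1310 = -9*(3 - 9)*1 + 1310 = -9*(-6)*1 + 1310 = 54*1 + 1310 = 54 + 1310 = 1364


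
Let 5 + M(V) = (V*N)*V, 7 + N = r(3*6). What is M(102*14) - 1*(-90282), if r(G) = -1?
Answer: -16223195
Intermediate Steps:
N = -8 (N = -7 - 1 = -8)
M(V) = -5 - 8*V**2 (M(V) = -5 + (V*(-8))*V = -5 + (-8*V)*V = -5 - 8*V**2)
M(102*14) - 1*(-90282) = (-5 - 8*(102*14)**2) - 1*(-90282) = (-5 - 8*1428**2) + 90282 = (-5 - 8*2039184) + 90282 = (-5 - 16313472) + 90282 = -16313477 + 90282 = -16223195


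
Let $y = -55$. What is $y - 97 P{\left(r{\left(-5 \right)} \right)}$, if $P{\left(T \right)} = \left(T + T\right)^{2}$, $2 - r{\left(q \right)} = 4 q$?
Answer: $-187847$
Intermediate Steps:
$r{\left(q \right)} = 2 - 4 q$
$P{\left(T \right)} = 4 T^{2}$ ($P{\left(T \right)} = \left(2 T\right)^{2} = 4 T^{2}$)
$y - 97 P{\left(r{\left(-5 \right)} \right)} = -55 - 97 \cdot 4 \left(2 - -20\right)^{2} = -55 - 97 \cdot 4 \left(2 + 20\right)^{2} = -55 - 97 \cdot 4 \cdot 22^{2} = -55 - 97 \cdot 4 \cdot 484 = -55 - 187792 = -187847$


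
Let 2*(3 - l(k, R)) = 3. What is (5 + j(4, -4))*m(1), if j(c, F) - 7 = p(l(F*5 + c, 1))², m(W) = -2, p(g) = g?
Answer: -57/2 ≈ -28.500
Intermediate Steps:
l(k, R) = 3/2 (l(k, R) = 3 - ½*3 = 3 - 3/2 = 3/2)
j(c, F) = 37/4 (j(c, F) = 7 + (3/2)² = 7 + 9/4 = 37/4)
(5 + j(4, -4))*m(1) = (5 + 37/4)*(-2) = (57/4)*(-2) = -57/2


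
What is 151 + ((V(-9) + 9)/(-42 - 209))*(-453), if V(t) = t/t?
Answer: 42431/251 ≈ 169.05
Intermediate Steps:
V(t) = 1
151 + ((V(-9) + 9)/(-42 - 209))*(-453) = 151 + ((1 + 9)/(-42 - 209))*(-453) = 151 + (10/(-251))*(-453) = 151 + (10*(-1/251))*(-453) = 151 - 10/251*(-453) = 151 + 4530/251 = 42431/251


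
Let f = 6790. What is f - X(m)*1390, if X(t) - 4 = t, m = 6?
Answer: -7110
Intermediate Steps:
X(t) = 4 + t
f - X(m)*1390 = 6790 - (4 + 6)*1390 = 6790 - 10*1390 = 6790 - 1*13900 = 6790 - 13900 = -7110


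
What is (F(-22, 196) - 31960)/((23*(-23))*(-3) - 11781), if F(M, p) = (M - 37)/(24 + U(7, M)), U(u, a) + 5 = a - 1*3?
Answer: 191701/61164 ≈ 3.1342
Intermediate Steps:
U(u, a) = -8 + a (U(u, a) = -5 + (a - 1*3) = -5 + (a - 3) = -5 + (-3 + a) = -8 + a)
F(M, p) = (-37 + M)/(16 + M) (F(M, p) = (M - 37)/(24 + (-8 + M)) = (-37 + M)/(16 + M))
(F(-22, 196) - 31960)/((23*(-23))*(-3) - 11781) = ((-37 - 22)/(16 - 22) - 31960)/((23*(-23))*(-3) - 11781) = (-59/(-6) - 31960)/(-529*(-3) - 11781) = (-⅙*(-59) - 31960)/(1587 - 11781) = (59/6 - 31960)/(-10194) = -191701/6*(-1/10194) = 191701/61164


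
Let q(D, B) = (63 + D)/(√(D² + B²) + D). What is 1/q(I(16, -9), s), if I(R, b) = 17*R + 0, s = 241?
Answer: 272/335 + √132065/335 ≈ 1.8967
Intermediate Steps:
I(R, b) = 17*R
q(D, B) = (63 + D)/(D + √(B² + D²)) (q(D, B) = (63 + D)/(√(B² + D²) + D) = (63 + D)/(D + √(B² + D²)))
1/q(I(16, -9), s) = 1/((63 + 17*16)/(17*16 + √(241² + (17*16)²))) = 1/((63 + 272)/(272 + √(58081 + 272²))) = 1/(335/(272 + √(58081 + 73984))) = 1/(335/(272 + √132065)) = 272/335 + √132065/335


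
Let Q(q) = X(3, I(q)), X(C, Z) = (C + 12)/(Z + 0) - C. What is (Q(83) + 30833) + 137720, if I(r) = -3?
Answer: 168545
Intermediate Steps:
X(C, Z) = -C + (12 + C)/Z (X(C, Z) = (12 + C)/Z - C = -C + (12 + C)/Z)
Q(q) = -8 (Q(q) = (12 + 3 - 1*3*(-3))/(-3) = -(12 + 3 + 9)/3 = -1/3*24 = -8)
(Q(83) + 30833) + 137720 = (-8 + 30833) + 137720 = 30825 + 137720 = 168545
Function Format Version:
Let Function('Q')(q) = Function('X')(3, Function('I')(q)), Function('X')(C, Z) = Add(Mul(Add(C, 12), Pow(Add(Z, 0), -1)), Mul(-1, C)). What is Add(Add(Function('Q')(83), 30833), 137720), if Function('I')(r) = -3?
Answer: 168545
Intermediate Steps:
Function('X')(C, Z) = Add(Mul(-1, C), Mul(Pow(Z, -1), Add(12, C))) (Function('X')(C, Z) = Add(Mul(Add(12, C), Pow(Z, -1)), Mul(-1, C)) = Add(Mul(Pow(Z, -1), Add(12, C)), Mul(-1, C)) = Add(Mul(-1, C), Mul(Pow(Z, -1), Add(12, C))))
Function('Q')(q) = -8 (Function('Q')(q) = Mul(Pow(-3, -1), Add(12, 3, Mul(-1, 3, -3))) = Mul(Rational(-1, 3), Add(12, 3, 9)) = Mul(Rational(-1, 3), 24) = -8)
Add(Add(Function('Q')(83), 30833), 137720) = Add(Add(-8, 30833), 137720) = Add(30825, 137720) = 168545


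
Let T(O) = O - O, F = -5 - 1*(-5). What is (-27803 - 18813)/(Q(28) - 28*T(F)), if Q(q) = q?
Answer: -11654/7 ≈ -1664.9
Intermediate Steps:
F = 0 (F = -5 + 5 = 0)
T(O) = 0
(-27803 - 18813)/(Q(28) - 28*T(F)) = (-27803 - 18813)/(28 - 28*0) = -46616/(28 + 0) = -46616/28 = -46616*1/28 = -11654/7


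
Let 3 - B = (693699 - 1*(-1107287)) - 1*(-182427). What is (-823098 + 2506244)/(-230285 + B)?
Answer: -1683146/2213695 ≈ -0.76033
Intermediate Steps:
B = -1983410 (B = 3 - ((693699 - 1*(-1107287)) - 1*(-182427)) = 3 - ((693699 + 1107287) + 182427) = 3 - (1800986 + 182427) = 3 - 1*1983413 = 3 - 1983413 = -1983410)
(-823098 + 2506244)/(-230285 + B) = (-823098 + 2506244)/(-230285 - 1983410) = 1683146/(-2213695) = 1683146*(-1/2213695) = -1683146/2213695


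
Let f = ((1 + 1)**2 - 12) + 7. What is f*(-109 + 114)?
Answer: -5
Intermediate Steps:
f = -1 (f = (2**2 - 12) + 7 = (4 - 12) + 7 = -8 + 7 = -1)
f*(-109 + 114) = -(-109 + 114) = -1*5 = -5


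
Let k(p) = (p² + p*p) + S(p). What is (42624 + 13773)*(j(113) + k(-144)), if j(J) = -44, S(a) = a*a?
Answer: 3505863108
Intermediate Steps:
S(a) = a²
k(p) = 3*p² (k(p) = (p² + p*p) + p² = (p² + p²) + p² = 2*p² + p² = 3*p²)
(42624 + 13773)*(j(113) + k(-144)) = (42624 + 13773)*(-44 + 3*(-144)²) = 56397*(-44 + 3*20736) = 56397*(-44 + 62208) = 56397*62164 = 3505863108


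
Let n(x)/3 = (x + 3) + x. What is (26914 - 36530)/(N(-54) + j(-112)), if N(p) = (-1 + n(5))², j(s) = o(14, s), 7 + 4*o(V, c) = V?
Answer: -38464/5783 ≈ -6.6512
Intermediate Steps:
o(V, c) = -7/4 + V/4
n(x) = 9 + 6*x (n(x) = 3*((x + 3) + x) = 3*((3 + x) + x) = 3*(3 + 2*x) = 9 + 6*x)
j(s) = 7/4 (j(s) = -7/4 + (¼)*14 = -7/4 + 7/2 = 7/4)
N(p) = 1444 (N(p) = (-1 + (9 + 6*5))² = (-1 + (9 + 30))² = (-1 + 39)² = 38² = 1444)
(26914 - 36530)/(N(-54) + j(-112)) = (26914 - 36530)/(1444 + 7/4) = -9616/5783/4 = -9616*4/5783 = -38464/5783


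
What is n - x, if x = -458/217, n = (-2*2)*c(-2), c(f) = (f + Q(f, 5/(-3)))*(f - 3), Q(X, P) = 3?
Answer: 4798/217 ≈ 22.111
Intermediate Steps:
c(f) = (-3 + f)*(3 + f) (c(f) = (f + 3)*(f - 3) = (3 + f)*(-3 + f) = (-3 + f)*(3 + f))
n = 20 (n = (-2*2)*(-9 + (-2)**2) = -4*(-9 + 4) = -4*(-5) = 20)
x = -458/217 (x = -458*1/217 = -458/217 ≈ -2.1106)
n - x = 20 - 1*(-458/217) = 20 + 458/217 = 4798/217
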